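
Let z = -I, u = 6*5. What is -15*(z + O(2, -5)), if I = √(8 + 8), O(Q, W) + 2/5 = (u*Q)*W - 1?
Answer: 4581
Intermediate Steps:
u = 30
O(Q, W) = -7/5 + 30*Q*W (O(Q, W) = -⅖ + ((30*Q)*W - 1) = -⅖ + (30*Q*W - 1) = -⅖ + (-1 + 30*Q*W) = -7/5 + 30*Q*W)
I = 4 (I = √16 = 4)
z = -4 (z = -1*4 = -4)
-15*(z + O(2, -5)) = -15*(-4 + (-7/5 + 30*2*(-5))) = -15*(-4 + (-7/5 - 300)) = -15*(-4 - 1507/5) = -15*(-1527/5) = 4581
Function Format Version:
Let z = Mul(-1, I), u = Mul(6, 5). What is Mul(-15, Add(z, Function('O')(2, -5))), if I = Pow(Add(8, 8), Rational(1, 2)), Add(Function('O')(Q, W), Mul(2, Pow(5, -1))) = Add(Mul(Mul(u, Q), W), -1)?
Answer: 4581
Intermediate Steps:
u = 30
Function('O')(Q, W) = Add(Rational(-7, 5), Mul(30, Q, W)) (Function('O')(Q, W) = Add(Rational(-2, 5), Add(Mul(Mul(30, Q), W), -1)) = Add(Rational(-2, 5), Add(Mul(30, Q, W), -1)) = Add(Rational(-2, 5), Add(-1, Mul(30, Q, W))) = Add(Rational(-7, 5), Mul(30, Q, W)))
I = 4 (I = Pow(16, Rational(1, 2)) = 4)
z = -4 (z = Mul(-1, 4) = -4)
Mul(-15, Add(z, Function('O')(2, -5))) = Mul(-15, Add(-4, Add(Rational(-7, 5), Mul(30, 2, -5)))) = Mul(-15, Add(-4, Add(Rational(-7, 5), -300))) = Mul(-15, Add(-4, Rational(-1507, 5))) = Mul(-15, Rational(-1527, 5)) = 4581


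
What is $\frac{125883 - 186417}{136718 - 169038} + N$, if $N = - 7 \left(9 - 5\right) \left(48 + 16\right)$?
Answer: $- \frac{28928453}{16160} \approx -1790.1$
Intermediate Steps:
$N = -1792$ ($N = \left(-7\right) 4 \cdot 64 = \left(-28\right) 64 = -1792$)
$\frac{125883 - 186417}{136718 - 169038} + N = \frac{125883 - 186417}{136718 - 169038} - 1792 = - \frac{60534}{-32320} - 1792 = \left(-60534\right) \left(- \frac{1}{32320}\right) - 1792 = \frac{30267}{16160} - 1792 = - \frac{28928453}{16160}$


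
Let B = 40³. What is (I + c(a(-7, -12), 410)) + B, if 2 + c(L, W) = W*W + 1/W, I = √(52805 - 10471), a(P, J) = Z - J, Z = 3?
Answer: 95160181/410 + √42334 ≈ 2.3230e+5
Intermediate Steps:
a(P, J) = 3 - J
I = √42334 ≈ 205.75
B = 64000
c(L, W) = -2 + 1/W + W² (c(L, W) = -2 + (W*W + 1/W) = -2 + (W² + 1/W) = -2 + (1/W + W²) = -2 + 1/W + W²)
(I + c(a(-7, -12), 410)) + B = (√42334 + (-2 + 1/410 + 410²)) + 64000 = (√42334 + (-2 + 1/410 + 168100)) + 64000 = (√42334 + 68920181/410) + 64000 = (68920181/410 + √42334) + 64000 = 95160181/410 + √42334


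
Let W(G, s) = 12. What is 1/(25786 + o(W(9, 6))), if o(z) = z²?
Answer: 1/25930 ≈ 3.8565e-5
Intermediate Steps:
1/(25786 + o(W(9, 6))) = 1/(25786 + 12²) = 1/(25786 + 144) = 1/25930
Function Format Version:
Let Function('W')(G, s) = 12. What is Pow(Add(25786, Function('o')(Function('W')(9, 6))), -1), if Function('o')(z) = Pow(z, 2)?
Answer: Rational(1, 25930) ≈ 3.8565e-5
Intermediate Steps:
Pow(Add(25786, Function('o')(Function('W')(9, 6))), -1) = Pow(Add(25786, Pow(12, 2)), -1) = Pow(Add(25786, 144), -1) = Pow(25930, -1) = Rational(1, 25930)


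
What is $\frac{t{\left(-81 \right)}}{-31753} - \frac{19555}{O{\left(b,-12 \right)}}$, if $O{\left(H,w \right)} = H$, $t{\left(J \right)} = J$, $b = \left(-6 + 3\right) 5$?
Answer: $\frac{124186226}{95259} \approx 1303.7$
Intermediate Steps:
$b = -15$ ($b = \left(-3\right) 5 = -15$)
$\frac{t{\left(-81 \right)}}{-31753} - \frac{19555}{O{\left(b,-12 \right)}} = - \frac{81}{-31753} - \frac{19555}{-15} = \left(-81\right) \left(- \frac{1}{31753}\right) - - \frac{3911}{3} = \frac{81}{31753} + \frac{3911}{3} = \frac{124186226}{95259}$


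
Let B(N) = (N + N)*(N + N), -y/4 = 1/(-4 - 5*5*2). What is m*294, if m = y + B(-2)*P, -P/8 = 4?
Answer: -1354556/9 ≈ -1.5051e+5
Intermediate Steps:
P = -32 (P = -8*4 = -32)
y = 2/27 (y = -4/(-4 - 5*5*2) = -4/(-4 - 25*2) = -4/(-4 - 50) = -4/(-54) = -4*(-1/54) = 2/27 ≈ 0.074074)
B(N) = 4*N² (B(N) = (2*N)*(2*N) = 4*N²)
m = -13822/27 (m = 2/27 + (4*(-2)²)*(-32) = 2/27 + (4*4)*(-32) = 2/27 + 16*(-32) = 2/27 - 512 = -13822/27 ≈ -511.93)
m*294 = -13822/27*294 = -1354556/9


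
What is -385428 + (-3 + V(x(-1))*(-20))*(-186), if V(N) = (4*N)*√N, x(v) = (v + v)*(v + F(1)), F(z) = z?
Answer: 0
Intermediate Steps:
x(v) = 2*v*(1 + v) (x(v) = (v + v)*(v + 1) = (2*v)*(1 + v) = 2*v*(1 + v))
V(N) = 4*N^(3/2)
-385428 + (-3 + V(x(-1))*(-20))*(-186) = -385428 + (-3 + (4*(2*(-1)*(1 - 1))^(3/2))*(-20))*(-186) = -385428 + (-3 + (4*(2*(-1)*0)^(3/2))*(-20))*(-186) = -385428 + (-3 + (4*0^(3/2))*(-20))*(-186) = -385428 + (-3 + (4*0)*(-20))*(-186) = -385428 + (-3 + 0*(-20))*(-186) = -385428 + (-3 + 0)*(-186) = -385428 - 3*(-186) = -385428 + 558 = -384870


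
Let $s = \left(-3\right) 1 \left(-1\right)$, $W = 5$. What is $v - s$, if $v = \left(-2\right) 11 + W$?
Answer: $-20$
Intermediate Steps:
$s = 3$ ($s = \left(-3\right) \left(-1\right) = 3$)
$v = -17$ ($v = \left(-2\right) 11 + 5 = -22 + 5 = -17$)
$v - s = -17 - 3 = -20$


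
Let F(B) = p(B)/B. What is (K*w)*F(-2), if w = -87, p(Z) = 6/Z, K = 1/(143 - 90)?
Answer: -261/106 ≈ -2.4623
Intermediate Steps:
K = 1/53 ≈ 0.018868
F(B) = 6/B² (F(B) = (6/B)/B = 6/B²)
(K*w)*F(-2) = ((1/53)*(-87))*(6/(-2)²) = -522/(53*4) = -87/53*3/2 = -261/106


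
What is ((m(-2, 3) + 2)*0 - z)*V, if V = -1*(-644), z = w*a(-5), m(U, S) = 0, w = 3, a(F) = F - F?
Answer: 0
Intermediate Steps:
a(F) = 0
z = 0 (z = 3*0 = 0)
V = 644
((m(-2, 3) + 2)*0 - z)*V = ((0 + 2)*0 - 1*0)*644 = (2*0 + 0)*644 = (0 + 0)*644 = 0*644 = 0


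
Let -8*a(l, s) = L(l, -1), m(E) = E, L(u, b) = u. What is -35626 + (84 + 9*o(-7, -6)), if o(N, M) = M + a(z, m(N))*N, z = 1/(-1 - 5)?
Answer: -569557/16 ≈ -35597.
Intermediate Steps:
z = -⅙ (z = 1/(-6) = -⅙ ≈ -0.16667)
a(l, s) = -l/8
o(N, M) = M + N/48 (o(N, M) = M + (-⅛*(-⅙))*N = M + N/48)
-35626 + (84 + 9*o(-7, -6)) = -35626 + (84 + 9*(-6 + (1/48)*(-7))) = -35626 + (84 + 9*(-6 - 7/48)) = -35626 + (84 + 9*(-295/48)) = -35626 + (84 - 885/16) = -35626 + 459/16 = -569557/16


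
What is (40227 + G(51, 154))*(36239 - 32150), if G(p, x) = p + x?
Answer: 165326448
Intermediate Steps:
(40227 + G(51, 154))*(36239 - 32150) = (40227 + (51 + 154))*(36239 - 32150) = (40227 + 205)*4089 = 40432*4089 = 165326448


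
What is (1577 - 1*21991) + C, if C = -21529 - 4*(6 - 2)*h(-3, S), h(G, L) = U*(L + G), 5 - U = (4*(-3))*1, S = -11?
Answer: -38135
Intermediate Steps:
U = 17 (U = 5 - 4*(-3) = 5 - (-12) = 5 - 1*(-12) = 5 + 12 = 17)
h(G, L) = 17*G + 17*L (h(G, L) = 17*(L + G) = 17*(G + L) = 17*G + 17*L)
C = -17721 (C = -21529 - 4*(6 - 2)*(17*(-3) + 17*(-11)) = -21529 - 4*4*(-51 - 187) = -21529 - 16*(-238) = -21529 - 1*(-3808) = -21529 + 3808 = -17721)
(1577 - 1*21991) + C = (1577 - 1*21991) - 17721 = (1577 - 21991) - 17721 = -20414 - 17721 = -38135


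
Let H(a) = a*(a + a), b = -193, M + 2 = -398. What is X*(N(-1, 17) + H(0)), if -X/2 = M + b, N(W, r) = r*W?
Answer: -20162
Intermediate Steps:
M = -400 (M = -2 - 398 = -400)
H(a) = 2*a**2 (H(a) = a*(2*a) = 2*a**2)
N(W, r) = W*r
X = 1186 (X = -2*(-400 - 193) = -2*(-593) = 1186)
X*(N(-1, 17) + H(0)) = 1186*(-1*17 + 2*0**2) = 1186*(-17 + 2*0) = 1186*(-17 + 0) = 1186*(-17) = -20162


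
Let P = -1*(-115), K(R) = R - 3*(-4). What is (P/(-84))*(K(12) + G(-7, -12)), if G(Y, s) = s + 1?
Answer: -1495/84 ≈ -17.798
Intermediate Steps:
G(Y, s) = 1 + s
K(R) = 12 + R (K(R) = R + 12 = 12 + R)
P = 115
(P/(-84))*(K(12) + G(-7, -12)) = (115/(-84))*((12 + 12) + (1 - 12)) = (115*(-1/84))*(24 - 11) = -115/84*13 = -1495/84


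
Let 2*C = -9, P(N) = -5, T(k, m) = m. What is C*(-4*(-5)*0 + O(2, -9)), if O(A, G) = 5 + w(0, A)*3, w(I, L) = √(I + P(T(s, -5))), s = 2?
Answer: -45/2 - 27*I*√5/2 ≈ -22.5 - 30.187*I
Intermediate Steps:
C = -9/2 (C = (½)*(-9) = -9/2 ≈ -4.5000)
w(I, L) = √(-5 + I) (w(I, L) = √(I - 5) = √(-5 + I))
O(A, G) = 5 + 3*I*√5 (O(A, G) = 5 + √(-5 + 0)*3 = 5 + √(-5)*3 = 5 + (I*√5)*3 = 5 + 3*I*√5)
C*(-4*(-5)*0 + O(2, -9)) = -9*(-4*(-5)*0 + (5 + 3*I*√5))/2 = -9*(20*0 + (5 + 3*I*√5))/2 = -9*(0 + (5 + 3*I*√5))/2 = -9*(5 + 3*I*√5)/2 = -45/2 - 27*I*√5/2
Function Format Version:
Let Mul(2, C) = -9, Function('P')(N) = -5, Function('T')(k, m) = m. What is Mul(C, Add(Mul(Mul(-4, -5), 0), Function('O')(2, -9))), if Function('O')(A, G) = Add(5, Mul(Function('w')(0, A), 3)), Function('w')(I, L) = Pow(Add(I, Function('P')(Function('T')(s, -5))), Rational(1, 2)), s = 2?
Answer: Add(Rational(-45, 2), Mul(Rational(-27, 2), I, Pow(5, Rational(1, 2)))) ≈ Add(-22.500, Mul(-30.187, I))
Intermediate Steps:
C = Rational(-9, 2) (C = Mul(Rational(1, 2), -9) = Rational(-9, 2) ≈ -4.5000)
Function('w')(I, L) = Pow(Add(-5, I), Rational(1, 2)) (Function('w')(I, L) = Pow(Add(I, -5), Rational(1, 2)) = Pow(Add(-5, I), Rational(1, 2)))
Function('O')(A, G) = Add(5, Mul(3, I, Pow(5, Rational(1, 2)))) (Function('O')(A, G) = Add(5, Mul(Pow(Add(-5, 0), Rational(1, 2)), 3)) = Add(5, Mul(Pow(-5, Rational(1, 2)), 3)) = Add(5, Mul(Mul(I, Pow(5, Rational(1, 2))), 3)) = Add(5, Mul(3, I, Pow(5, Rational(1, 2)))))
Mul(C, Add(Mul(Mul(-4, -5), 0), Function('O')(2, -9))) = Mul(Rational(-9, 2), Add(Mul(Mul(-4, -5), 0), Add(5, Mul(3, I, Pow(5, Rational(1, 2)))))) = Mul(Rational(-9, 2), Add(Mul(20, 0), Add(5, Mul(3, I, Pow(5, Rational(1, 2)))))) = Mul(Rational(-9, 2), Add(0, Add(5, Mul(3, I, Pow(5, Rational(1, 2)))))) = Mul(Rational(-9, 2), Add(5, Mul(3, I, Pow(5, Rational(1, 2))))) = Add(Rational(-45, 2), Mul(Rational(-27, 2), I, Pow(5, Rational(1, 2))))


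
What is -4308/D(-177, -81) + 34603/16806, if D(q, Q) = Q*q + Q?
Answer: 5845835/3327588 ≈ 1.7568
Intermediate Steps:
D(q, Q) = Q + Q*q
-4308/D(-177, -81) + 34603/16806 = -4308*(-1/(81*(1 - 177))) + 34603/16806 = -4308/((-81*(-176))) + 34603*(1/16806) = -4308/14256 + 34603/16806 = -4308*1/14256 + 34603/16806 = -359/1188 + 34603/16806 = 5845835/3327588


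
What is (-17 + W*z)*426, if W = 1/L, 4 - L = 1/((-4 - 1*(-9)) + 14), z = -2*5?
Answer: -41606/5 ≈ -8321.2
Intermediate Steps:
z = -10
L = 75/19 (L = 4 - 1/((-4 - 1*(-9)) + 14) = 4 - 1/((-4 + 9) + 14) = 4 - 1/(5 + 14) = 4 - 1/19 = 75/19 ≈ 3.9474)
W = 19/75 (W = 1/(75/19) = 19/75 ≈ 0.25333)
(-17 + W*z)*426 = (-17 + (19/75)*(-10))*426 = (-17 - 38/15)*426 = -293/15*426 = -41606/5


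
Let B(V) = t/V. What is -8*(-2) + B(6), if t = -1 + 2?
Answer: 97/6 ≈ 16.167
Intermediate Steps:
t = 1
B(V) = 1/V
-8*(-2) + B(6) = -8*(-2) + 1/6 = 16 + ⅙ = 97/6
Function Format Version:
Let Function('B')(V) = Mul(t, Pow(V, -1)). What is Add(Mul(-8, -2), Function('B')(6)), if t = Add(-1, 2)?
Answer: Rational(97, 6) ≈ 16.167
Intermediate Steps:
t = 1
Function('B')(V) = Pow(V, -1) (Function('B')(V) = Mul(1, Pow(V, -1)) = Pow(V, -1))
Add(Mul(-8, -2), Function('B')(6)) = Add(Mul(-8, -2), Pow(6, -1)) = Add(16, Rational(1, 6)) = Rational(97, 6)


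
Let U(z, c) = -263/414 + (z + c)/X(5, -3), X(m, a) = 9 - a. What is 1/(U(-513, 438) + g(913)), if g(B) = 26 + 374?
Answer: 828/325499 ≈ 0.0025438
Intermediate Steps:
g(B) = 400
U(z, c) = -263/414 + c/12 + z/12 (U(z, c) = -263/414 + (z + c)/(9 - 1*(-3)) = -263*1/414 + (c + z)/(9 + 3) = -263/414 + (c + z)/12 = -263/414 + (c + z)*(1/12) = -263/414 + (c/12 + z/12) = -263/414 + c/12 + z/12)
1/(U(-513, 438) + g(913)) = 1/((-263/414 + (1/12)*438 + (1/12)*(-513)) + 400) = 1/((-263/414 + 73/2 - 171/4) + 400) = 1/(-5701/828 + 400) = 1/(325499/828) = 828/325499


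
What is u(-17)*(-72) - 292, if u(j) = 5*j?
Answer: 5828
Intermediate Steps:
u(-17)*(-72) - 292 = (5*(-17))*(-72) - 292 = -85*(-72) - 292 = 6120 - 292 = 5828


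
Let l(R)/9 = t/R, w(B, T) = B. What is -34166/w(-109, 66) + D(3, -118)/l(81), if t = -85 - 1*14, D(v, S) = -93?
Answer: 385963/1199 ≈ 321.90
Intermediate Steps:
t = -99 (t = -85 - 14 = -99)
l(R) = -891/R (l(R) = 9*(-99/R) = -891/R)
-34166/w(-109, 66) + D(3, -118)/l(81) = -34166/(-109) - 93/((-891/81)) = -34166*(-1/109) - 93/((-891*1/81)) = 34166/109 - 93/(-11) = 34166/109 - 93*(-1/11) = 34166/109 + 93/11 = 385963/1199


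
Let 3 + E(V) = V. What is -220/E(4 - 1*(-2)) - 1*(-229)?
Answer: 467/3 ≈ 155.67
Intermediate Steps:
E(V) = -3 + V
-220/E(4 - 1*(-2)) - 1*(-229) = -220/(-3 + (4 - 1*(-2))) - 1*(-229) = -220/(-3 + (4 + 2)) + 229 = -220/(-3 + 6) + 229 = -220/3 + 229 = 467/3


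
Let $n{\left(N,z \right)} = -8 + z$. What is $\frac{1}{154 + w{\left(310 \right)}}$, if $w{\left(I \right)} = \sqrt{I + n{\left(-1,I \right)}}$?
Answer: $\frac{77}{11552} - \frac{3 \sqrt{17}}{11552} \approx 0.0055948$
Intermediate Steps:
$w{\left(I \right)} = \sqrt{-8 + 2 I}$ ($w{\left(I \right)} = \sqrt{I + \left(-8 + I\right)} = \sqrt{-8 + 2 I}$)
$\frac{1}{154 + w{\left(310 \right)}} = \frac{1}{154 + \sqrt{-8 + 2 \cdot 310}} = \frac{1}{154 + \sqrt{-8 + 620}} = \frac{1}{154 + \sqrt{612}} = \frac{1}{154 + 6 \sqrt{17}}$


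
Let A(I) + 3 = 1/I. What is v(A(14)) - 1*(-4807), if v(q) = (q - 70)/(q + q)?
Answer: 395195/82 ≈ 4819.5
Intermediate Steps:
A(I) = -3 + 1/I
v(q) = (-70 + q)/(2*q) (v(q) = (-70 + q)/((2*q)) = (-70 + q)*(1/(2*q)) = (-70 + q)/(2*q))
v(A(14)) - 1*(-4807) = (-70 + (-3 + 1/14))/(2*(-3 + 1/14)) - 1*(-4807) = (-70 + (-3 + 1/14))/(2*(-3 + 1/14)) + 4807 = (-70 - 41/14)/(2*(-41/14)) + 4807 = (1/2)*(-14/41)*(-1021/14) + 4807 = 1021/82 + 4807 = 395195/82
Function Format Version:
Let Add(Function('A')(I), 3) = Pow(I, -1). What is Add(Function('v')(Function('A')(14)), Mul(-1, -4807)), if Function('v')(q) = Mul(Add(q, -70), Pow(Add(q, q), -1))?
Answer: Rational(395195, 82) ≈ 4819.5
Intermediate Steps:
Function('A')(I) = Add(-3, Pow(I, -1))
Function('v')(q) = Mul(Rational(1, 2), Pow(q, -1), Add(-70, q)) (Function('v')(q) = Mul(Add(-70, q), Pow(Mul(2, q), -1)) = Mul(Add(-70, q), Mul(Rational(1, 2), Pow(q, -1))) = Mul(Rational(1, 2), Pow(q, -1), Add(-70, q)))
Add(Function('v')(Function('A')(14)), Mul(-1, -4807)) = Add(Mul(Rational(1, 2), Pow(Add(-3, Pow(14, -1)), -1), Add(-70, Add(-3, Pow(14, -1)))), Mul(-1, -4807)) = Add(Mul(Rational(1, 2), Pow(Add(-3, Rational(1, 14)), -1), Add(-70, Add(-3, Rational(1, 14)))), 4807) = Add(Mul(Rational(1, 2), Pow(Rational(-41, 14), -1), Add(-70, Rational(-41, 14))), 4807) = Add(Mul(Rational(1, 2), Rational(-14, 41), Rational(-1021, 14)), 4807) = Add(Rational(1021, 82), 4807) = Rational(395195, 82)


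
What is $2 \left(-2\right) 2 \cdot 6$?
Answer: $-48$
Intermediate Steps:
$2 \left(-2\right) 2 \cdot 6 = \left(-4\right) 12 = -48$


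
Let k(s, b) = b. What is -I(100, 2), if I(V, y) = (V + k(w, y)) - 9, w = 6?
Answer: -93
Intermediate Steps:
I(V, y) = -9 + V + y (I(V, y) = (V + y) - 9 = -9 + V + y)
-I(100, 2) = -(-9 + 100 + 2) = -1*93 = -93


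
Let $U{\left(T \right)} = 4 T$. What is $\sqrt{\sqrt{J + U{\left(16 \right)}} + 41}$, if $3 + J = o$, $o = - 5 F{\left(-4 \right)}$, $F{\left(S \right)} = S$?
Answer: $5 \sqrt{2} \approx 7.0711$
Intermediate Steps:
$o = 20$ ($o = \left(-5\right) \left(-4\right) = 20$)
$J = 17$ ($J = -3 + 20 = 17$)
$\sqrt{\sqrt{J + U{\left(16 \right)}} + 41} = \sqrt{\sqrt{17 + 4 \cdot 16} + 41} = \sqrt{\sqrt{17 + 64} + 41} = \sqrt{\sqrt{81} + 41} = \sqrt{9 + 41} = \sqrt{50} = 5 \sqrt{2}$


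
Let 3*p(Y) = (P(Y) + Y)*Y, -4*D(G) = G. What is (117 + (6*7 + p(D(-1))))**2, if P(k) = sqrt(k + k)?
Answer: 6473633/256 + 7633*sqrt(2)/576 ≈ 25306.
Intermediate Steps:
D(G) = -G/4
P(k) = sqrt(2)*sqrt(k) (P(k) = sqrt(2*k) = sqrt(2)*sqrt(k))
p(Y) = Y*(Y + sqrt(2)*sqrt(Y))/3 (p(Y) = ((sqrt(2)*sqrt(Y) + Y)*Y)/3 = ((Y + sqrt(2)*sqrt(Y))*Y)/3 = (Y*(Y + sqrt(2)*sqrt(Y)))/3 = Y*(Y + sqrt(2)*sqrt(Y))/3)
(117 + (6*7 + p(D(-1))))**2 = (117 + (6*7 + (-1/4*(-1))*(-1/4*(-1) + sqrt(2)*sqrt(-1/4*(-1)))/3))**2 = (117 + (42 + (1/3)*(1/4)*(1/4 + sqrt(2)*sqrt(1/4))))**2 = (117 + (42 + (1/3)*(1/4)*(1/4 + sqrt(2)*(1/2))))**2 = (117 + (42 + (1/3)*(1/4)*(1/4 + sqrt(2)/2)))**2 = (117 + (42 + (1/48 + sqrt(2)/24)))**2 = (117 + (2017/48 + sqrt(2)/24))**2 = (7633/48 + sqrt(2)/24)**2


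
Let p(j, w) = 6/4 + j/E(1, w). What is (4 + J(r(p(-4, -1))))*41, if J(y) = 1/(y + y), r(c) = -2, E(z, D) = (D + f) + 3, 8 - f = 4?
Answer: 615/4 ≈ 153.75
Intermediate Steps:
f = 4 (f = 8 - 1*4 = 8 - 4 = 4)
E(z, D) = 7 + D (E(z, D) = (D + 4) + 3 = (4 + D) + 3 = 7 + D)
p(j, w) = 3/2 + j/(7 + w) (p(j, w) = 6/4 + j/(7 + w) = 6*(1/4) + j/(7 + w) = 3/2 + j/(7 + w))
J(y) = 1/(2*y)
(4 + J(r(p(-4, -1))))*41 = (4 + (1/2)/(-2))*41 = (4 + (1/2)*(-1/2))*41 = (4 - 1/4)*41 = (15/4)*41 = 615/4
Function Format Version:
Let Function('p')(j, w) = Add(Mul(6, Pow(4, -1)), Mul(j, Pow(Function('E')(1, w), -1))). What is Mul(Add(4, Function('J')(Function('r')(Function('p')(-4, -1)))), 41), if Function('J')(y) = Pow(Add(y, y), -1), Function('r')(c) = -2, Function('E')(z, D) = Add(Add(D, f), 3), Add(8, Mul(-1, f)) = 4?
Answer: Rational(615, 4) ≈ 153.75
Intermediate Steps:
f = 4 (f = Add(8, Mul(-1, 4)) = Add(8, -4) = 4)
Function('E')(z, D) = Add(7, D) (Function('E')(z, D) = Add(Add(D, 4), 3) = Add(Add(4, D), 3) = Add(7, D))
Function('p')(j, w) = Add(Rational(3, 2), Mul(j, Pow(Add(7, w), -1))) (Function('p')(j, w) = Add(Mul(6, Pow(4, -1)), Mul(j, Pow(Add(7, w), -1))) = Add(Mul(6, Rational(1, 4)), Mul(j, Pow(Add(7, w), -1))) = Add(Rational(3, 2), Mul(j, Pow(Add(7, w), -1))))
Function('J')(y) = Mul(Rational(1, 2), Pow(y, -1)) (Function('J')(y) = Pow(Mul(2, y), -1) = Mul(Rational(1, 2), Pow(y, -1)))
Mul(Add(4, Function('J')(Function('r')(Function('p')(-4, -1)))), 41) = Mul(Add(4, Mul(Rational(1, 2), Pow(-2, -1))), 41) = Mul(Add(4, Mul(Rational(1, 2), Rational(-1, 2))), 41) = Mul(Add(4, Rational(-1, 4)), 41) = Mul(Rational(15, 4), 41) = Rational(615, 4)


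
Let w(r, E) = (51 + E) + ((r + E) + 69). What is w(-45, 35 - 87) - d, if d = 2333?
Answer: -2362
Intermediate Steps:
w(r, E) = 120 + r + 2*E (w(r, E) = (51 + E) + ((E + r) + 69) = (51 + E) + (69 + E + r) = 120 + r + 2*E)
w(-45, 35 - 87) - d = (120 - 45 + 2*(35 - 87)) - 1*2333 = (120 - 45 + 2*(-52)) - 2333 = (120 - 45 - 104) - 2333 = -29 - 2333 = -2362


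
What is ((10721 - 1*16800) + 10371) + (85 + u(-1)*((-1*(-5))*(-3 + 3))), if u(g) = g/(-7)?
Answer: 4377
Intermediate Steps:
u(g) = -g/7 (u(g) = g*(-⅐) = -g/7)
((10721 - 1*16800) + 10371) + (85 + u(-1)*((-1*(-5))*(-3 + 3))) = ((10721 - 1*16800) + 10371) + (85 + (-⅐*(-1))*((-1*(-5))*(-3 + 3))) = ((10721 - 16800) + 10371) + (85 + (5*0)/7) = (-6079 + 10371) + (85 + (⅐)*0) = 4292 + (85 + 0) = 4292 + 85 = 4377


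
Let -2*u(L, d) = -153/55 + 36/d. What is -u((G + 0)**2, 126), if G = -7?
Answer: -961/770 ≈ -1.2481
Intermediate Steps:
u(L, d) = 153/110 - 18/d (u(L, d) = -(-153/55 + 36/d)/2 = 153/110 - 18/d)
-u((G + 0)**2, 126) = -(153/110 - 18/126) = -(153/110 - 18*1/126) = -(153/110 - 1/7) = -1*961/770 = -961/770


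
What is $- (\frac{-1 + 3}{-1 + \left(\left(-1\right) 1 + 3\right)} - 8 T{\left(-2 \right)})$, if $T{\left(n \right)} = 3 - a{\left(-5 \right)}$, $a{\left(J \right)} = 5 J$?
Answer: $222$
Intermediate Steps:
$T{\left(n \right)} = 28$ ($T{\left(n \right)} = 3 - 5 \left(-5\right) = 3 - -25 = 3 + 25 = 28$)
$- (\frac{-1 + 3}{-1 + \left(\left(-1\right) 1 + 3\right)} - 8 T{\left(-2 \right)}) = - (\frac{-1 + 3}{-1 + \left(\left(-1\right) 1 + 3\right)} - 224) = - (\frac{2}{-1 + \left(-1 + 3\right)} - 224) = - (\frac{2}{-1 + 2} - 224) = - (\frac{2}{1} - 224) = - (2 \cdot 1 - 224) = - (2 - 224) = \left(-1\right) \left(-222\right) = 222$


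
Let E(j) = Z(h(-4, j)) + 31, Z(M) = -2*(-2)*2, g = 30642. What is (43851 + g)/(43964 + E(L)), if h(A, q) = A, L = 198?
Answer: 74493/44003 ≈ 1.6929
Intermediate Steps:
Z(M) = 8 (Z(M) = 4*2 = 8)
E(j) = 39 (E(j) = 8 + 31 = 39)
(43851 + g)/(43964 + E(L)) = (43851 + 30642)/(43964 + 39) = 74493/44003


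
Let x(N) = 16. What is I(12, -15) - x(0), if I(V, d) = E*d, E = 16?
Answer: -256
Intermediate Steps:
I(V, d) = 16*d
I(12, -15) - x(0) = 16*(-15) - 1*16 = -240 - 16 = -256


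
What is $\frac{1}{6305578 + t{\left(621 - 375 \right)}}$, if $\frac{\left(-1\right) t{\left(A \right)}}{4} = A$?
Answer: $\frac{1}{6304594} \approx 1.5861 \cdot 10^{-7}$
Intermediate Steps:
$t{\left(A \right)} = - 4 A$
$\frac{1}{6305578 + t{\left(621 - 375 \right)}} = \frac{1}{6305578 - 4 \left(621 - 375\right)} = \frac{1}{6305578 - 984} = \frac{1}{6304594}$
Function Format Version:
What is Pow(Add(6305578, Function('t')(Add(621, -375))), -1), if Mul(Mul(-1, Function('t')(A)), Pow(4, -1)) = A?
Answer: Rational(1, 6304594) ≈ 1.5861e-7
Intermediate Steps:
Function('t')(A) = Mul(-4, A)
Pow(Add(6305578, Function('t')(Add(621, -375))), -1) = Pow(Add(6305578, Mul(-4, Add(621, -375))), -1) = Pow(Add(6305578, Mul(-4, 246)), -1) = Pow(Add(6305578, -984), -1) = Pow(6304594, -1) = Rational(1, 6304594)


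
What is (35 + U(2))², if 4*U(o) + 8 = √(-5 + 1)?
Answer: (66 + I)²/4 ≈ 1088.8 + 33.0*I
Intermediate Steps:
U(o) = -2 + I/2 (U(o) = -2 + √(-5 + 1)/4 = -2 + √(-4)/4 = -2 + (2*I)/4 = -2 + I/2)
(35 + U(2))² = (35 + (-2 + I/2))² = (33 + I/2)²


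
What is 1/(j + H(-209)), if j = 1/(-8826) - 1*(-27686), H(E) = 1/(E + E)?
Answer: 922317/25535266151 ≈ 3.6119e-5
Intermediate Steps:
H(E) = 1/(2*E)
j = 244356635/8826 (j = -1/8826 + 27686 = 244356635/8826 ≈ 27686.)
1/(j + H(-209)) = 1/(244356635/8826 + (½)/(-209)) = 1/(244356635/8826 + (½)*(-1/209)) = 1/(244356635/8826 - 1/418) = 1/(25535266151/922317) = 922317/25535266151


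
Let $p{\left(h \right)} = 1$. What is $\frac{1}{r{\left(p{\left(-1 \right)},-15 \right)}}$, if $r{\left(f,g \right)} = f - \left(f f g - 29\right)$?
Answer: $\frac{1}{45} \approx 0.022222$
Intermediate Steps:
$r{\left(f,g \right)} = 29 + f - g f^{2}$ ($r{\left(f,g \right)} = f - \left(f^{2} g - 29\right) = f - \left(g f^{2} - 29\right) = f - \left(-29 + g f^{2}\right) = 29 + f - g f^{2}$)
$\frac{1}{r{\left(p{\left(-1 \right)},-15 \right)}} = \frac{1}{29 + 1 - - 15 \cdot 1^{2}} = \frac{1}{29 + 1 - \left(-15\right) 1} = \frac{1}{29 + 1 + 15} = \frac{1}{45}$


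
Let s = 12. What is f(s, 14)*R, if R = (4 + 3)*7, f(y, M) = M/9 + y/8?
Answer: 2695/18 ≈ 149.72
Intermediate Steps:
f(y, M) = y/8 + M/9 (f(y, M) = M*(1/9) + y*(1/8) = M/9 + y/8 = y/8 + M/9)
R = 49 (R = 7*7 = 49)
f(s, 14)*R = ((1/8)*12 + (1/9)*14)*49 = (3/2 + 14/9)*49 = (55/18)*49 = 2695/18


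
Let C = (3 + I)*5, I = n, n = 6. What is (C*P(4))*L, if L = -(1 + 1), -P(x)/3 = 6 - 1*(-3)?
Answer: 2430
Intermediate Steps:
P(x) = -27 (P(x) = -3*(6 - 1*(-3)) = -3*(6 + 3) = -3*9 = -27)
I = 6
L = -2 (L = -1*2 = -2)
C = 45 (C = (3 + 6)*5 = 9*5 = 45)
(C*P(4))*L = (45*(-27))*(-2) = -1215*(-2) = 2430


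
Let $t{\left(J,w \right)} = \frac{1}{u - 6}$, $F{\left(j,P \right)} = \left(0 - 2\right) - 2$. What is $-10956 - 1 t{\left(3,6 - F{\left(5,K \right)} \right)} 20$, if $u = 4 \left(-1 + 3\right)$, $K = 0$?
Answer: $-10966$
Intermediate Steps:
$u = 8$ ($u = 4 \cdot 2 = 8$)
$F{\left(j,P \right)} = -4$ ($F{\left(j,P \right)} = -2 - 2 = -4$)
$t{\left(J,w \right)} = \frac{1}{2}$ ($t{\left(J,w \right)} = \frac{1}{8 - 6} = \frac{1}{2}$)
$-10956 - 1 t{\left(3,6 - F{\left(5,K \right)} \right)} 20 = -10956 - 1 \cdot \frac{1}{2} \cdot 20 = -10956 - \frac{1}{2} \cdot 20 = -10956 - 10 = -10966$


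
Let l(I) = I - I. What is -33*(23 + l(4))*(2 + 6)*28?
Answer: -170016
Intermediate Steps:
l(I) = 0
-33*(23 + l(4))*(2 + 6)*28 = -33*(23 + 0)*(2 + 6)*28 = -759*8*28 = -33*184*28 = -6072*28 = -170016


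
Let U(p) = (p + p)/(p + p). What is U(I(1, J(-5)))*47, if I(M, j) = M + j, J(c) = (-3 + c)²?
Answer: 47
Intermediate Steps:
U(p) = 1 (U(p) = (2*p)/((2*p)) = (2*p)*(1/(2*p)) = 1)
U(I(1, J(-5)))*47 = 1*47 = 47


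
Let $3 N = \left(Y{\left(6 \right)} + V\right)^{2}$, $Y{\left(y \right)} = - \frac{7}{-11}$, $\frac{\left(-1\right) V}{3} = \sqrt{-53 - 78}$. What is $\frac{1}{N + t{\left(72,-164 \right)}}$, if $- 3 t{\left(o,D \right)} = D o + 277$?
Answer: $\frac{121 i}{154 \sqrt{131} + 417547 i} \approx 0.00028978 + 1.2233 \cdot 10^{-6} i$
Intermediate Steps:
$t{\left(o,D \right)} = - \frac{277}{3} - \frac{D o}{3}$ ($t{\left(o,D \right)} = - \frac{D o + 277}{3} = - \frac{277 + D o}{3} = - \frac{277}{3} - \frac{D o}{3}$)
$V = - 3 i \sqrt{131}$ ($V = - 3 \sqrt{-53 - 78} = - 3 \sqrt{-131} = - 3 i \sqrt{131} \approx - 34.337 i$)
$Y{\left(y \right)} = \frac{7}{11}$ ($Y{\left(y \right)} = \left(-7\right) \left(- \frac{1}{11}\right) = \frac{7}{11}$)
$N = \frac{\left(\frac{7}{11} - 3 i \sqrt{131}\right)^{2}}{3} \approx -392.87 - 14.567 i$
$\frac{1}{N + t{\left(72,-164 \right)}} = \frac{1}{\frac{\left(7 - 33 i \sqrt{131}\right)^{2}}{363} - \left(\frac{277}{3} - 3936\right)} = \frac{1}{\frac{\left(7 - 33 i \sqrt{131}\right)^{2}}{363} + \left(- \frac{277}{3} + 3936\right)} = \frac{1}{\frac{\left(7 - 33 i \sqrt{131}\right)^{2}}{363} + \frac{11531}{3}} = \frac{1}{\frac{11531}{3} + \frac{\left(7 - 33 i \sqrt{131}\right)^{2}}{363}}$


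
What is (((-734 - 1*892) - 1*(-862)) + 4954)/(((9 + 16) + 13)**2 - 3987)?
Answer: -4190/2543 ≈ -1.6477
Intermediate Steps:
(((-734 - 1*892) - 1*(-862)) + 4954)/(((9 + 16) + 13)**2 - 3987) = (((-734 - 892) + 862) + 4954)/((25 + 13)**2 - 3987) = ((-1626 + 862) + 4954)/(38**2 - 3987) = (-764 + 4954)/(1444 - 3987) = 4190/(-2543) = 4190*(-1/2543) = -4190/2543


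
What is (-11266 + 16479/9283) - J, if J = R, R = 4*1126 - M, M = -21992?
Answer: -350528167/9283 ≈ -37760.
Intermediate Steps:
R = 26496 (R = 4*1126 - 1*(-21992) = 4504 + 21992 = 26496)
J = 26496
(-11266 + 16479/9283) - J = (-11266 + 16479/9283) - 1*26496 = (-11266 + 16479*(1/9283)) - 26496 = (-11266 + 16479/9283) - 26496 = -104565799/9283 - 26496 = -350528167/9283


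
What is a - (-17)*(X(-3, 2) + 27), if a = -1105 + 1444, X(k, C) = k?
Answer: 747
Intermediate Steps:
a = 339
a - (-17)*(X(-3, 2) + 27) = 339 - (-17)*(-3 + 27) = 339 - (-17)*24 = 339 - 1*(-408) = 339 + 408 = 747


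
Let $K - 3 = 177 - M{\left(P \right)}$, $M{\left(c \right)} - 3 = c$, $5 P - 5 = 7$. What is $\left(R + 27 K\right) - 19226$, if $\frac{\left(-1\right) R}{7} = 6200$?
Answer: $- \frac{289559}{5} \approx -57912.0$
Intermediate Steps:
$P = \frac{12}{5}$ ($P = 1 + \frac{1}{5} \cdot 7 = 1 + \frac{7}{5} = \frac{12}{5} \approx 2.4$)
$M{\left(c \right)} = 3 + c$
$R = -43400$ ($R = \left(-7\right) 6200 = -43400$)
$K = \frac{873}{5}$ ($K = 3 + \left(177 - \left(3 + \frac{12}{5}\right)\right) = 3 + \left(177 - \frac{27}{5}\right) = 3 + \frac{858}{5} = \frac{873}{5} \approx 174.6$)
$\left(R + 27 K\right) - 19226 = \left(-43400 + 27 \cdot \frac{873}{5}\right) - 19226 = \left(-43400 + \frac{23571}{5}\right) - 19226 = - \frac{193429}{5} - 19226 = - \frac{289559}{5}$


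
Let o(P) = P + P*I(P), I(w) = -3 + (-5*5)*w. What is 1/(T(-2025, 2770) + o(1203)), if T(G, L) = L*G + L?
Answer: -1/41789111 ≈ -2.3930e-8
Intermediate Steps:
I(w) = -3 - 25*w
T(G, L) = L + G*L (T(G, L) = G*L + L = L + G*L)
o(P) = P + P*(-3 - 25*P)
1/(T(-2025, 2770) + o(1203)) = 1/(2770*(1 - 2025) - 1*1203*(2 + 25*1203)) = 1/(2770*(-2024) - 1*1203*(2 + 30075)) = 1/(-5606480 - 1*1203*30077) = 1/(-5606480 - 36182631) = 1/(-41789111) = -1/41789111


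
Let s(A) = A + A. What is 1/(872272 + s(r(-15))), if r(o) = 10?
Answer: 1/872292 ≈ 1.1464e-6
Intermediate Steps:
s(A) = 2*A
1/(872272 + s(r(-15))) = 1/(872272 + 2*10) = 1/(872272 + 20) = 1/872292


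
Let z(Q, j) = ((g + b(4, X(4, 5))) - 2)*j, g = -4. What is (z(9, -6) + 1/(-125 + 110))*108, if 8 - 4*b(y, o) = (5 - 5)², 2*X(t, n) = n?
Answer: 12924/5 ≈ 2584.8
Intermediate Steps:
X(t, n) = n/2
b(y, o) = 2 (b(y, o) = 2 - (5 - 5)²/4 = 2 - ¼*0² = 2 - ¼*0 = 2 + 0 = 2)
z(Q, j) = -4*j (z(Q, j) = ((-4 + 2) - 2)*j = (-2 - 2)*j = -4*j)
(z(9, -6) + 1/(-125 + 110))*108 = (-4*(-6) + 1/(-125 + 110))*108 = (24 + 1/(-15))*108 = (24 - 1/15)*108 = (359/15)*108 = 12924/5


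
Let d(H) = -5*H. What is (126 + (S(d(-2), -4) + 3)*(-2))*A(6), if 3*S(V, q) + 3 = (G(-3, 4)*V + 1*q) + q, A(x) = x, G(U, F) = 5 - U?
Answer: 444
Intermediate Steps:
S(V, q) = -1 + 2*q/3 + 8*V/3 (S(V, q) = -1 + (((5 - 1*(-3))*V + 1*q) + q)/3 = -1 + (((5 + 3)*V + q) + q)/3 = -1 + ((8*V + q) + q)/3 = -1 + ((q + 8*V) + q)/3 = -1 + (2*q + 8*V)/3 = -1 + (2*q/3 + 8*V/3) = -1 + 2*q/3 + 8*V/3)
(126 + (S(d(-2), -4) + 3)*(-2))*A(6) = (126 + ((-1 + (2/3)*(-4) + 8*(-5*(-2))/3) + 3)*(-2))*6 = (126 + ((-1 - 8/3 + (8/3)*10) + 3)*(-2))*6 = (126 + ((-1 - 8/3 + 80/3) + 3)*(-2))*6 = (126 + (23 + 3)*(-2))*6 = (126 + 26*(-2))*6 = (126 - 52)*6 = 74*6 = 444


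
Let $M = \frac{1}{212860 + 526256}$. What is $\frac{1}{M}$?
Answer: $739116$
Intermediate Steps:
$M = \frac{1}{739116} \approx 1.353 \cdot 10^{-6}$
$\frac{1}{M} = \frac{1}{\frac{1}{739116}} = 739116$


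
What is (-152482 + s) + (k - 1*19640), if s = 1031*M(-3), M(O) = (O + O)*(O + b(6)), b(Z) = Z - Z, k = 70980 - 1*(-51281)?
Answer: -31303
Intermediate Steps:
k = 122261 (k = 70980 + 51281 = 122261)
b(Z) = 0
M(O) = 2*O² (M(O) = (O + O)*(O + 0) = (2*O)*O = 2*O²)
s = 18558 (s = 1031*(2*(-3)²) = 1031*(2*9) = 1031*18 = 18558)
(-152482 + s) + (k - 1*19640) = (-152482 + 18558) + (122261 - 1*19640) = -133924 + (122261 - 19640) = -133924 + 102621 = -31303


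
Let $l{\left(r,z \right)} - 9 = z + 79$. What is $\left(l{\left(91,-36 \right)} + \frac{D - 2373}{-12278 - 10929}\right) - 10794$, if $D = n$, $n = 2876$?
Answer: $- \frac{249290097}{23207} \approx -10742.0$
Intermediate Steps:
$l{\left(r,z \right)} = 88 + z$ ($l{\left(r,z \right)} = 9 + \left(z + 79\right) = 9 + \left(79 + z\right) = 88 + z$)
$D = 2876$
$\left(l{\left(91,-36 \right)} + \frac{D - 2373}{-12278 - 10929}\right) - 10794 = \left(\left(88 - 36\right) + \frac{2876 - 2373}{-12278 - 10929}\right) - 10794 = \left(52 + \frac{503}{-23207}\right) - 10794 = \left(52 + 503 \left(- \frac{1}{23207}\right)\right) - 10794 = \left(52 - \frac{503}{23207}\right) - 10794 = \frac{1206261}{23207} - 10794 = - \frac{249290097}{23207}$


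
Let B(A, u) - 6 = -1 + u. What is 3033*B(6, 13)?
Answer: 54594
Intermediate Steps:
B(A, u) = 5 + u (B(A, u) = 6 + (-1 + u) = 5 + u)
3033*B(6, 13) = 3033*(5 + 13) = 3033*18 = 54594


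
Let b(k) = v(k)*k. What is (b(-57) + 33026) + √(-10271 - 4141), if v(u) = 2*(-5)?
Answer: 33596 + 2*I*√3603 ≈ 33596.0 + 120.05*I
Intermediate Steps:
v(u) = -10
b(k) = -10*k
(b(-57) + 33026) + √(-10271 - 4141) = (-10*(-57) + 33026) + √(-10271 - 4141) = (570 + 33026) + √(-14412) = 33596 + 2*I*√3603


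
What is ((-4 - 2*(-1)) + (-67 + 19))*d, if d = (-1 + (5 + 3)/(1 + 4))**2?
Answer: -18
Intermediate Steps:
d = 9/25 (d = (-1 + 8/5)**2 = (3/5)**2 = 9/25 ≈ 0.36000)
((-4 - 2*(-1)) + (-67 + 19))*d = ((-4 - 2*(-1)) + (-67 + 19))*(9/25) = ((-4 + 2) - 48)*(9/25) = (-2 - 48)*(9/25) = -50*9/25 = -18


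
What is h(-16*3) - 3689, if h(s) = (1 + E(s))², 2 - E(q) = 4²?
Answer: -3520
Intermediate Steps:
E(q) = -14 (E(q) = 2 - 1*4² = 2 - 1*16 = 2 - 16 = -14)
h(s) = 169 (h(s) = (1 - 14)² = (-13)² = 169)
h(-16*3) - 3689 = 169 - 3689 = -3520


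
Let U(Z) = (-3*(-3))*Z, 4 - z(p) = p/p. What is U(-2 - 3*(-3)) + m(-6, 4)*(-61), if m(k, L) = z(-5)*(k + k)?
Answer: 2259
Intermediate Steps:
z(p) = 3 (z(p) = 4 - p/p = 4 - 1*1 = 4 - 1 = 3)
U(Z) = 9*Z
m(k, L) = 6*k (m(k, L) = 3*(k + k) = 3*(2*k) = 6*k)
U(-2 - 3*(-3)) + m(-6, 4)*(-61) = 9*(-2 - 3*(-3)) + (6*(-6))*(-61) = 9*(-2 + 9) - 36*(-61) = 9*7 + 2196 = 63 + 2196 = 2259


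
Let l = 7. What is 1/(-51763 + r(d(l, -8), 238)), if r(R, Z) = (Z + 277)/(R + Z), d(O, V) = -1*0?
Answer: -238/12319079 ≈ -1.9320e-5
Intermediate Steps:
d(O, V) = 0
r(R, Z) = (277 + Z)/(R + Z)
1/(-51763 + r(d(l, -8), 238)) = 1/(-51763 + (277 + 238)/(0 + 238)) = 1/(-51763 + 515/238) = 1/(-12319079/238) = -238/12319079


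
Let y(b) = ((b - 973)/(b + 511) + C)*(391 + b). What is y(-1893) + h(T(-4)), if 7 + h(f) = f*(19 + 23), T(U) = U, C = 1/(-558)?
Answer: -633729248/192789 ≈ -3287.2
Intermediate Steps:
C = -1/558 ≈ -0.0017921
h(f) = -7 + 42*f (h(f) = -7 + f*(19 + 23) = -7 + f*42 = -7 + 42*f)
y(b) = (391 + b)*(-1/558 + (-973 + b)/(511 + b)) (y(b) = ((b - 973)/(b + 511) - 1/558)*(391 + b) = ((-973 + b)/(511 + b) - 1/558)*(391 + b) = (-1/558 + (-973 + b)/(511 + b))*(391 + b) = (391 + b)*(-1/558 + (-973 + b)/(511 + b)))
y(-1893) + h(T(-4)) = (-212486995 - 325658*(-1893) + 557*(-1893)²)/(558*(511 - 1893)) + (-7 + 42*(-4)) = (1/558)*(-212486995 + 616470594 + 557*3583449)/(-1382) + (-7 - 168) = (1/558)*(-1/1382)*(-212486995 + 616470594 + 1995981093) - 175 = (1/558)*(-1/1382)*2399964692 - 175 = -599991173/192789 - 175 = -633729248/192789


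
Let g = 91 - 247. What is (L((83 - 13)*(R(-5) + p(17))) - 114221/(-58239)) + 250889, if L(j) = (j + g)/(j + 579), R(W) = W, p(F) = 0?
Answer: 3346035791534/13336731 ≈ 2.5089e+5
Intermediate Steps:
g = -156
L(j) = (-156 + j)/(579 + j) (L(j) = (j - 156)/(j + 579) = (-156 + j)/(579 + j))
(L((83 - 13)*(R(-5) + p(17))) - 114221/(-58239)) + 250889 = ((-156 + (83 - 13)*(-5 + 0))/(579 + (83 - 13)*(-5 + 0)) - 114221/(-58239)) + 250889 = ((-156 + 70*(-5))/(579 + 70*(-5)) - 114221*(-1/58239)) + 250889 = ((-156 - 350)/(579 - 350) + 114221/58239) + 250889 = (-506/229 + 114221/58239) + 250889 = -3312325/13336731 + 250889 = 3346035791534/13336731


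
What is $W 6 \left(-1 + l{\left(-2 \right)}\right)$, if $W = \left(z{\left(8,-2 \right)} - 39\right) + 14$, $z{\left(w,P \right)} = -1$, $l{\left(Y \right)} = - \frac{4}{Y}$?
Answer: $-156$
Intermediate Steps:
$W = -26$ ($W = \left(-1 - 39\right) + 14 = -40 + 14 = -26$)
$W 6 \left(-1 + l{\left(-2 \right)}\right) = - 26 \cdot 6 \left(-1 - \frac{4}{-2}\right) = - 26 \cdot 6 \left(-1 - -2\right) = - 26 \cdot 6 \left(-1 + 2\right) = - 26 \cdot 6 \cdot 1 = \left(-26\right) 6 = -156$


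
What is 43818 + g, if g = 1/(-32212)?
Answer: 1411465415/32212 ≈ 43818.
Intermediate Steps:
g = -1/32212 ≈ -3.1044e-5
43818 + g = 43818 - 1/32212 = 1411465415/32212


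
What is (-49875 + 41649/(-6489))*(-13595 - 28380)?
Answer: 4528829998300/2163 ≈ 2.0938e+9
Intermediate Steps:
(-49875 + 41649/(-6489))*(-13595 - 28380) = (-49875 + 41649*(-1/6489))*(-41975) = (-49875 - 13883/2163)*(-41975) = -107893508/2163*(-41975) = 4528829998300/2163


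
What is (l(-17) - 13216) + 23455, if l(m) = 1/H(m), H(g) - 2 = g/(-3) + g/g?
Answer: 266217/26 ≈ 10239.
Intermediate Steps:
H(g) = 3 - g/3 (H(g) = 2 + (g/(-3) + g/g) = 2 + (g*(-⅓) + 1) = 2 + (-g/3 + 1) = 2 + (1 - g/3) = 3 - g/3)
l(m) = 1/(3 - m/3)
(l(-17) - 13216) + 23455 = (-3/(-9 - 17) - 13216) + 23455 = (-3/(-26) - 13216) + 23455 = (-3*(-1/26) - 13216) + 23455 = (3/26 - 13216) + 23455 = -343613/26 + 23455 = 266217/26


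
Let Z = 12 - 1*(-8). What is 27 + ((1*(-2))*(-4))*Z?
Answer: 187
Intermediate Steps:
Z = 20 (Z = 12 + 8 = 20)
27 + ((1*(-2))*(-4))*Z = 27 + ((1*(-2))*(-4))*20 = 27 - 2*(-4)*20 = 27 + 8*20 = 27 + 160 = 187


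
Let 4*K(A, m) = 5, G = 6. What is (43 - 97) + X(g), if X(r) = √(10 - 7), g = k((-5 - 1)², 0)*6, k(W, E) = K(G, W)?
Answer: -54 + √3 ≈ -52.268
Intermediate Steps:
K(A, m) = 5/4 (K(A, m) = (¼)*5 = 5/4)
k(W, E) = 5/4
g = 15/2 (g = (5/4)*6 = 15/2 ≈ 7.5000)
X(r) = √3
(43 - 97) + X(g) = (43 - 97) + √3 = -54 + √3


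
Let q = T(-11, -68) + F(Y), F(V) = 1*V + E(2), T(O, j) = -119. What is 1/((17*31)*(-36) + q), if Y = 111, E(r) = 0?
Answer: -1/18980 ≈ -5.2687e-5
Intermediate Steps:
F(V) = V (F(V) = 1*V + 0 = V + 0 = V)
q = -8 (q = -119 + 111 = -8)
1/((17*31)*(-36) + q) = 1/((17*31)*(-36) - 8) = 1/(527*(-36) - 8) = 1/(-18972 - 8) = 1/(-18980) = -1/18980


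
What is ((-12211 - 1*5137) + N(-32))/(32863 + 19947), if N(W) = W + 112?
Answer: -8634/26405 ≈ -0.32698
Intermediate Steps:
N(W) = 112 + W
((-12211 - 1*5137) + N(-32))/(32863 + 19947) = ((-12211 - 1*5137) + (112 - 32))/(32863 + 19947) = ((-12211 - 5137) + 80)/52810 = (-17348 + 80)*(1/52810) = -17268*1/52810 = -8634/26405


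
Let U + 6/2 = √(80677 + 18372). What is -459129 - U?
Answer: -459126 - √99049 ≈ -4.5944e+5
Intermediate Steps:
U = -3 + √99049 (U = -3 + √(80677 + 18372) = -3 + √99049 ≈ 311.72)
-459129 - U = -459129 - (-3 + √99049) = -459129 + (3 - √99049) = -459126 - √99049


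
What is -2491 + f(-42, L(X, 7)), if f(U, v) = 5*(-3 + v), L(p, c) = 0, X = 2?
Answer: -2506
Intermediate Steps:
f(U, v) = -15 + 5*v
-2491 + f(-42, L(X, 7)) = -2491 + (-15 + 5*0) = -2491 + (-15 + 0) = -2491 - 15 = -2506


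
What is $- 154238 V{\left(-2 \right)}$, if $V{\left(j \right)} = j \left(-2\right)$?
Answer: $-616952$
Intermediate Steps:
$V{\left(j \right)} = - 2 j$
$- 154238 V{\left(-2 \right)} = - 154238 \left(\left(-2\right) \left(-2\right)\right) = \left(-154238\right) 4 = -616952$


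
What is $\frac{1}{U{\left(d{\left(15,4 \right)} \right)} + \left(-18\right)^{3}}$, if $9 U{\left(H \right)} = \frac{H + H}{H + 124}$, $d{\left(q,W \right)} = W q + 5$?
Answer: $- \frac{1701}{9920102} \approx -0.00017147$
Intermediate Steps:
$d{\left(q,W \right)} = 5 + W q$
$U{\left(H \right)} = \frac{2 H}{9 \left(124 + H\right)}$ ($U{\left(H \right)} = \frac{\left(H + H\right) \frac{1}{H + 124}}{9} = \frac{2 H \frac{1}{124 + H}}{9} = \frac{2 H}{9 \left(124 + H\right)}$)
$\frac{1}{U{\left(d{\left(15,4 \right)} \right)} + \left(-18\right)^{3}} = \frac{1}{\frac{2 \left(5 + 4 \cdot 15\right)}{9 \left(124 + \left(5 + 4 \cdot 15\right)\right)} + \left(-18\right)^{3}} = \frac{1}{\frac{2 \left(5 + 60\right)}{9 \left(124 + \left(5 + 60\right)\right)} - 5832} = \frac{1}{\frac{2}{9} \cdot 65 \frac{1}{124 + 65} - 5832} = \frac{1}{\frac{2}{9} \cdot 65 \cdot \frac{1}{189} - 5832} = \frac{1}{\frac{130}{1701} - 5832} = \frac{1}{- \frac{9920102}{1701}} = - \frac{1701}{9920102}$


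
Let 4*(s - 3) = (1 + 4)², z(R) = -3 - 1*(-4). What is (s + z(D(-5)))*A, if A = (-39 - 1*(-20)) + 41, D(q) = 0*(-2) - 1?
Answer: 451/2 ≈ 225.50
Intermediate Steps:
D(q) = -1 (D(q) = 0 - 1 = -1)
z(R) = 1 (z(R) = -3 + 4 = 1)
A = 22 (A = (-39 + 20) + 41 = -19 + 41 = 22)
s = 37/4 (s = 3 + (1 + 4)²/4 = 3 + (¼)*5² = 3 + (¼)*25 = 3 + 25/4 = 37/4 ≈ 9.2500)
(s + z(D(-5)))*A = (37/4 + 1)*22 = (41/4)*22 = 451/2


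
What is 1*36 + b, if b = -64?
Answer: -28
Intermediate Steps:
1*36 + b = 1*36 - 64 = 36 - 64 = -28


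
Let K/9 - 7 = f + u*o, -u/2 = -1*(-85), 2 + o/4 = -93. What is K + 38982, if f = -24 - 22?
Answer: 620031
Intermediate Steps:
o = -380 (o = -8 + 4*(-93) = -8 - 372 = -380)
u = -170 (u = -(-2)*(-85) = -2*85 = -170)
f = -46
K = 581049 (K = 63 + 9*(-46 - 170*(-380)) = 63 + 9*(-46 + 64600) = 63 + 9*64554 = 63 + 580986 = 581049)
K + 38982 = 581049 + 38982 = 620031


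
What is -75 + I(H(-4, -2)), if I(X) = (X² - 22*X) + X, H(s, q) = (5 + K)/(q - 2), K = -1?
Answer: -53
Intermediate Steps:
H(s, q) = 4/(-2 + q) (H(s, q) = (5 - 1)/(q - 2) = 4/(-2 + q))
I(X) = X² - 21*X
-75 + I(H(-4, -2)) = -75 + (4/(-2 - 2))*(-21 + 4/(-2 - 2)) = -75 + (4/(-4))*(-21 + 4/(-4)) = -75 + (4*(-¼))*(-21 + 4*(-¼)) = -75 - (-21 - 1) = -75 - 1*(-22) = -75 + 22 = -53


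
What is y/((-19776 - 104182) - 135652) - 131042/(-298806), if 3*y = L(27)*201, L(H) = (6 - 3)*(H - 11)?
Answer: 8264713381/19393256415 ≈ 0.42616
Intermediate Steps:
L(H) = -33 + 3*H (L(H) = 3*(-11 + H) = -33 + 3*H)
y = 3216 (y = ((-33 + 3*27)*201)/3 = ((-33 + 81)*201)/3 = (48*201)/3 = (⅓)*9648 = 3216)
y/((-19776 - 104182) - 135652) - 131042/(-298806) = 3216/((-19776 - 104182) - 135652) - 131042/(-298806) = 3216/(-123958 - 135652) - 131042*(-1/298806) = 3216/(-259610) + 65521/149403 = 3216*(-1/259610) + 65521/149403 = -1608/129805 + 65521/149403 = 8264713381/19393256415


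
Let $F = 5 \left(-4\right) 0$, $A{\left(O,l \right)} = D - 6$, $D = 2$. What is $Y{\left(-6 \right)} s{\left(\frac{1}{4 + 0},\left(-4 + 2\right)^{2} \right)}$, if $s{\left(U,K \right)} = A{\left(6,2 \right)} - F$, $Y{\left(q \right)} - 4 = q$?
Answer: $8$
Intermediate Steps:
$Y{\left(q \right)} = 4 + q$
$A{\left(O,l \right)} = -4$ ($A{\left(O,l \right)} = 2 - 6 = -4$)
$F = 0$ ($F = \left(-20\right) 0 = 0$)
$s{\left(U,K \right)} = -4$ ($s{\left(U,K \right)} = -4 - 0 = -4 + 0 = -4$)
$Y{\left(-6 \right)} s{\left(\frac{1}{4 + 0},\left(-4 + 2\right)^{2} \right)} = \left(4 - 6\right) \left(-4\right) = \left(-2\right) \left(-4\right) = 8$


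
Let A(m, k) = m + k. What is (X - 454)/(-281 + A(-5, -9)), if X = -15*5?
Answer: 529/295 ≈ 1.7932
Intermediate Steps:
X = -75
A(m, k) = k + m
(X - 454)/(-281 + A(-5, -9)) = (-75 - 454)/(-281 + (-9 - 5)) = -529/(-281 - 14) = -529/(-295) = -529*(-1/295) = 529/295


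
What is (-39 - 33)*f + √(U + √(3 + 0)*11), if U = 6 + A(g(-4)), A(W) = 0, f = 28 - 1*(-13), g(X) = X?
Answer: -2952 + √(6 + 11*√3) ≈ -2947.0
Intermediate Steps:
f = 41 (f = 28 + 13 = 41)
U = 6 (U = 6 + 0 = 6)
(-39 - 33)*f + √(U + √(3 + 0)*11) = (-39 - 33)*41 + √(6 + √(3 + 0)*11) = -72*41 + √(6 + √3*11) = -2952 + √(6 + 11*√3)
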